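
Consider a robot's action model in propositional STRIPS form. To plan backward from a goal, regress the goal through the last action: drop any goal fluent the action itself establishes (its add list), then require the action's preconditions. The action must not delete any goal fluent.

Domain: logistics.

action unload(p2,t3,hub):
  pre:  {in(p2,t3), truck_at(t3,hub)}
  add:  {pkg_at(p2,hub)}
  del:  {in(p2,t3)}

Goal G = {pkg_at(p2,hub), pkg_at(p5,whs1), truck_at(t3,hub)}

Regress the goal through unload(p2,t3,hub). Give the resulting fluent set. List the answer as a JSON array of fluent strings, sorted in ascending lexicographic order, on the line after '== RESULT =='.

Compute (G \ add) ∪ pre:
  G ∩ del = {}  (empty — regression defined)
  G \ add = {pkg_at(p2,hub), pkg_at(p5,whs1), truck_at(t3,hub)} \ {pkg_at(p2,hub)} = {pkg_at(p5,whs1), truck_at(t3,hub)}
  ∪ pre   = {pkg_at(p5,whs1), truck_at(t3,hub)} ∪ {in(p2,t3), truck_at(t3,hub)}
          = {in(p2,t3), pkg_at(p5,whs1), truck_at(t3,hub)}

== RESULT ==
["in(p2,t3)", "pkg_at(p5,whs1)", "truck_at(t3,hub)"]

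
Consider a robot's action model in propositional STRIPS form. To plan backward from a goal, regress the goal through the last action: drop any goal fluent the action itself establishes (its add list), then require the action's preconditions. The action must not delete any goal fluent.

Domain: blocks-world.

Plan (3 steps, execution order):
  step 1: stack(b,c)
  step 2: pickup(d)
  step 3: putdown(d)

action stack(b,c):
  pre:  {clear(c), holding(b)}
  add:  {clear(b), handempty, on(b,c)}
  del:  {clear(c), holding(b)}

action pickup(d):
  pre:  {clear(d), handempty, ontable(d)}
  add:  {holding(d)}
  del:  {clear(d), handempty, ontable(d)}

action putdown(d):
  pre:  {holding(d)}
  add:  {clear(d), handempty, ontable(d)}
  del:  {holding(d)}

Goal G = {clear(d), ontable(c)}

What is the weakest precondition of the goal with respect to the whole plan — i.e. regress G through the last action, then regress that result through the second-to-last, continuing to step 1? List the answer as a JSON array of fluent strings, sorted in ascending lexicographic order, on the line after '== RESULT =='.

Work backward from the goal:
  through step 3 (putdown(d)): drop {clear(d)}, keep {ontable(c)}, require {holding(d)}
    → {holding(d), ontable(c)}
  through step 2 (pickup(d)): drop {holding(d)}, keep {ontable(c)}, require {clear(d), handempty, ontable(d)}
    → {clear(d), handempty, ontable(c), ontable(d)}
  through step 1 (stack(b,c)): drop {handempty}, keep {clear(d), ontable(c), ontable(d)}, require {clear(c), holding(b)}
    → {clear(c), clear(d), holding(b), ontable(c), ontable(d)}

== RESULT ==
["clear(c)", "clear(d)", "holding(b)", "ontable(c)", "ontable(d)"]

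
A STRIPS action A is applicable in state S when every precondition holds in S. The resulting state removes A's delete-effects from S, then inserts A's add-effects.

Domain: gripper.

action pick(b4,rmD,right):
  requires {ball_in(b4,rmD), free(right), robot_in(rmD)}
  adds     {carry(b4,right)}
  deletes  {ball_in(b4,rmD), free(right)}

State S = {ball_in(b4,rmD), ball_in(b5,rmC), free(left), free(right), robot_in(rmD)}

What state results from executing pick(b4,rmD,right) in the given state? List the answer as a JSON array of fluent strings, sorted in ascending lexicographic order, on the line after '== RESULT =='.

Progress:
  pre ⊆ S: {ball_in(b4,rmD), free(right), robot_in(rmD)} ⊆ S  — applicable
  S \ del = {ball_in(b5,rmC), free(left), robot_in(rmD)}
  ∪ add   = {ball_in(b5,rmC), carry(b4,right), free(left), robot_in(rmD)}

== RESULT ==
["ball_in(b5,rmC)", "carry(b4,right)", "free(left)", "robot_in(rmD)"]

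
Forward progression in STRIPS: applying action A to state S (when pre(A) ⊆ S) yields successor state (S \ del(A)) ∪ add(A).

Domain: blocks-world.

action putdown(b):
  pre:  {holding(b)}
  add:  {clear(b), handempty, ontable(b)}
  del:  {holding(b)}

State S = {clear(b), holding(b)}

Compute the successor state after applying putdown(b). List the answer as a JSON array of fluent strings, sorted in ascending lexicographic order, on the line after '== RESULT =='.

Compute (S \ del) ∪ add:
  pre ⊆ S: {holding(b)} ⊆ S  — applicable
  S \ del = {clear(b)}
  ∪ add   = {clear(b), handempty, ontable(b)}

== RESULT ==
["clear(b)", "handempty", "ontable(b)"]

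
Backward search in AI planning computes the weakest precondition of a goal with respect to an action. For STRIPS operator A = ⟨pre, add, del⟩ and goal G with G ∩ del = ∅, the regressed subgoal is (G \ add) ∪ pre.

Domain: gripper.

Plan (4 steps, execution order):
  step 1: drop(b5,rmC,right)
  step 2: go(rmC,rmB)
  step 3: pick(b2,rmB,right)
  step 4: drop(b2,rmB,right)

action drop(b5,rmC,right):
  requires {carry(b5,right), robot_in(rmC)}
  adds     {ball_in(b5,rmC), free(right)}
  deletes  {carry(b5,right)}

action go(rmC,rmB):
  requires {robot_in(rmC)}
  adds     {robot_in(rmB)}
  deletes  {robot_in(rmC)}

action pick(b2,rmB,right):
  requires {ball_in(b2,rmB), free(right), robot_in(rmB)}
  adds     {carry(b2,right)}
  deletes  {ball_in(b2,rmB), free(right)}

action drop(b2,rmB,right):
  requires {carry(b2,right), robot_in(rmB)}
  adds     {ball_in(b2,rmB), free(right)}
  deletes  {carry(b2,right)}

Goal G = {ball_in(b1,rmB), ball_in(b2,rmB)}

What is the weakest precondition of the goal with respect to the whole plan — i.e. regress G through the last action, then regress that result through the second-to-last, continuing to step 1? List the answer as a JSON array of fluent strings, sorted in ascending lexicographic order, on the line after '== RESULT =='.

Regress step by step:
  through step 4 (drop(b2,rmB,right)): drop {ball_in(b2,rmB)}, keep {ball_in(b1,rmB)}, require {carry(b2,right), robot_in(rmB)}
    → {ball_in(b1,rmB), carry(b2,right), robot_in(rmB)}
  through step 3 (pick(b2,rmB,right)): drop {carry(b2,right)}, keep {ball_in(b1,rmB), robot_in(rmB)}, require {ball_in(b2,rmB), free(right), robot_in(rmB)}
    → {ball_in(b1,rmB), ball_in(b2,rmB), free(right), robot_in(rmB)}
  through step 2 (go(rmC,rmB)): drop {robot_in(rmB)}, keep {ball_in(b1,rmB), ball_in(b2,rmB), free(right)}, require {robot_in(rmC)}
    → {ball_in(b1,rmB), ball_in(b2,rmB), free(right), robot_in(rmC)}
  through step 1 (drop(b5,rmC,right)): drop {free(right)}, keep {ball_in(b1,rmB), ball_in(b2,rmB), robot_in(rmC)}, require {carry(b5,right), robot_in(rmC)}
    → {ball_in(b1,rmB), ball_in(b2,rmB), carry(b5,right), robot_in(rmC)}

== RESULT ==
["ball_in(b1,rmB)", "ball_in(b2,rmB)", "carry(b5,right)", "robot_in(rmC)"]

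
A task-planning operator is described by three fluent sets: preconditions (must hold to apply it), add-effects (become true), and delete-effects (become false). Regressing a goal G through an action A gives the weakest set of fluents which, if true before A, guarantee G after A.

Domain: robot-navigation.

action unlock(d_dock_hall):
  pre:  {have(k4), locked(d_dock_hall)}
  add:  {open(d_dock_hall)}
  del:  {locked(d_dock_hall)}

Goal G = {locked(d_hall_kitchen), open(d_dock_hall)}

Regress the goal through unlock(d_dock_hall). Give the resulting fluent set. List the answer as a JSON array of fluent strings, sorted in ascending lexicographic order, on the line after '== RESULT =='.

Compute (G \ add) ∪ pre:
  G ∩ del = {}  (empty — regression defined)
  G \ add = {locked(d_hall_kitchen), open(d_dock_hall)} \ {open(d_dock_hall)} = {locked(d_hall_kitchen)}
  ∪ pre   = {locked(d_hall_kitchen)} ∪ {have(k4), locked(d_dock_hall)}
          = {have(k4), locked(d_dock_hall), locked(d_hall_kitchen)}

== RESULT ==
["have(k4)", "locked(d_dock_hall)", "locked(d_hall_kitchen)"]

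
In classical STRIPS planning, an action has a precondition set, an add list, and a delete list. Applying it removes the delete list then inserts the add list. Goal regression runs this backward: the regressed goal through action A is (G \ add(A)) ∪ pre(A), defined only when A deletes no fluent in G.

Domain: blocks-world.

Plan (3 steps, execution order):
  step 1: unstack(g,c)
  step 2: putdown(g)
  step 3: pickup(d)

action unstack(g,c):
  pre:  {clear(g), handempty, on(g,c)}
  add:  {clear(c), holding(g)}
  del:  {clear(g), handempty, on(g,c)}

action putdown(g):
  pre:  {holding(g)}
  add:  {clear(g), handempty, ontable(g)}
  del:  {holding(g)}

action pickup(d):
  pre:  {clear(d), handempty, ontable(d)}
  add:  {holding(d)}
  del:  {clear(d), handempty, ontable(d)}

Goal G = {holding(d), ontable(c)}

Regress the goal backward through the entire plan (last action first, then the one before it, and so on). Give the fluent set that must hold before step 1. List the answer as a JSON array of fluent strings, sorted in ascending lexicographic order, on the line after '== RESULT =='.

Regress step by step:
  through step 3 (pickup(d)): drop {holding(d)}, keep {ontable(c)}, require {clear(d), handempty, ontable(d)}
    → {clear(d), handempty, ontable(c), ontable(d)}
  through step 2 (putdown(g)): drop {handempty}, keep {clear(d), ontable(c), ontable(d)}, require {holding(g)}
    → {clear(d), holding(g), ontable(c), ontable(d)}
  through step 1 (unstack(g,c)): drop {holding(g)}, keep {clear(d), ontable(c), ontable(d)}, require {clear(g), handempty, on(g,c)}
    → {clear(d), clear(g), handempty, on(g,c), ontable(c), ontable(d)}

== RESULT ==
["clear(d)", "clear(g)", "handempty", "on(g,c)", "ontable(c)", "ontable(d)"]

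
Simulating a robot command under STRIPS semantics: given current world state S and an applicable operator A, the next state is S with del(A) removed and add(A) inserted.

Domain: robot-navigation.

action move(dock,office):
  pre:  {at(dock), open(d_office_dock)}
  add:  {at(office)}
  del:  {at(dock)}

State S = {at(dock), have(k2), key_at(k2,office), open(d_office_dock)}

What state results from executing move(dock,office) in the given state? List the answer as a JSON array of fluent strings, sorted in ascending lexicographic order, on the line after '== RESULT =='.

Compute (S \ del) ∪ add:
  pre ⊆ S: {at(dock), open(d_office_dock)} ⊆ S  — applicable
  S \ del = {have(k2), key_at(k2,office), open(d_office_dock)}
  ∪ add   = {at(office), have(k2), key_at(k2,office), open(d_office_dock)}

== RESULT ==
["at(office)", "have(k2)", "key_at(k2,office)", "open(d_office_dock)"]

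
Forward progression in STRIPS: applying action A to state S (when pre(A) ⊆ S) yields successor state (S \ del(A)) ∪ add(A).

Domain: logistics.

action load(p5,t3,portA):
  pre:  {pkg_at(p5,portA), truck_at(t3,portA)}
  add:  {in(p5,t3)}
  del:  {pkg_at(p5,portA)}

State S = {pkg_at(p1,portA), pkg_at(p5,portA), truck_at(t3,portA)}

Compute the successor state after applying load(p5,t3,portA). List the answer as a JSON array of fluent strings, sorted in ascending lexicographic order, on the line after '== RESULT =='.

Progress:
  pre ⊆ S: {pkg_at(p5,portA), truck_at(t3,portA)} ⊆ S  — applicable
  S \ del = {pkg_at(p1,portA), truck_at(t3,portA)}
  ∪ add   = {in(p5,t3), pkg_at(p1,portA), truck_at(t3,portA)}

== RESULT ==
["in(p5,t3)", "pkg_at(p1,portA)", "truck_at(t3,portA)"]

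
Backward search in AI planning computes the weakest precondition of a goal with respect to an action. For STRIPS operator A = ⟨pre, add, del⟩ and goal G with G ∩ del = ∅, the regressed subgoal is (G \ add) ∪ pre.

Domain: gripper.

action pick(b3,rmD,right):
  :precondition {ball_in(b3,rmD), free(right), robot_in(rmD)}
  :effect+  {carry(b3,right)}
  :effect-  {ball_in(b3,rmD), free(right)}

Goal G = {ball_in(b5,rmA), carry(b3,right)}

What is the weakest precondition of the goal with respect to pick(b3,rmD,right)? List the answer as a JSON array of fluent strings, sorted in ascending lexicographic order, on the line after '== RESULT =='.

Compute (G \ add) ∪ pre:
  G ∩ del = {}  (empty — regression defined)
  G \ add = {ball_in(b5,rmA), carry(b3,right)} \ {carry(b3,right)} = {ball_in(b5,rmA)}
  ∪ pre   = {ball_in(b5,rmA)} ∪ {ball_in(b3,rmD), free(right), robot_in(rmD)}
          = {ball_in(b3,rmD), ball_in(b5,rmA), free(right), robot_in(rmD)}

== RESULT ==
["ball_in(b3,rmD)", "ball_in(b5,rmA)", "free(right)", "robot_in(rmD)"]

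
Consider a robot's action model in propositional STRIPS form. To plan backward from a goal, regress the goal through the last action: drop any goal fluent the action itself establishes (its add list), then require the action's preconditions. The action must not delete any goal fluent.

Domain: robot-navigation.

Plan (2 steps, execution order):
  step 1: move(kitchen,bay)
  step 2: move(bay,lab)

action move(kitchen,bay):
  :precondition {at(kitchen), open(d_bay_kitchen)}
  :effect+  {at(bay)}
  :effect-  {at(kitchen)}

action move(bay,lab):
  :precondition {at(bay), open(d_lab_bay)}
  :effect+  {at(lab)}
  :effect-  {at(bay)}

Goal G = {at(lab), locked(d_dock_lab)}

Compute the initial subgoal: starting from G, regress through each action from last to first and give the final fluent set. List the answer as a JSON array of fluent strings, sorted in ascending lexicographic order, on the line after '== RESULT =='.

Work backward from the goal:
  through step 2 (move(bay,lab)): drop {at(lab)}, keep {locked(d_dock_lab)}, require {at(bay), open(d_lab_bay)}
    → {at(bay), locked(d_dock_lab), open(d_lab_bay)}
  through step 1 (move(kitchen,bay)): drop {at(bay)}, keep {locked(d_dock_lab), open(d_lab_bay)}, require {at(kitchen), open(d_bay_kitchen)}
    → {at(kitchen), locked(d_dock_lab), open(d_bay_kitchen), open(d_lab_bay)}

== RESULT ==
["at(kitchen)", "locked(d_dock_lab)", "open(d_bay_kitchen)", "open(d_lab_bay)"]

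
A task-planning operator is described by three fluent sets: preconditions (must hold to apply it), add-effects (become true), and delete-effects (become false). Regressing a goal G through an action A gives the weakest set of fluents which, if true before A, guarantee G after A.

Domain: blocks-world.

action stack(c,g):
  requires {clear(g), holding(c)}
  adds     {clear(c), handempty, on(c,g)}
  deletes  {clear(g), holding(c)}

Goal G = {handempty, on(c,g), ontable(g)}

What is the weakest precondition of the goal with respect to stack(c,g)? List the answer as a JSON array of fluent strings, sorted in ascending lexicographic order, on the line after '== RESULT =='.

Regress:
  G ∩ del = {}  (empty — regression defined)
  G \ add = {handempty, on(c,g), ontable(g)} \ {clear(c), handempty, on(c,g)} = {ontable(g)}
  ∪ pre   = {ontable(g)} ∪ {clear(g), holding(c)}
          = {clear(g), holding(c), ontable(g)}

== RESULT ==
["clear(g)", "holding(c)", "ontable(g)"]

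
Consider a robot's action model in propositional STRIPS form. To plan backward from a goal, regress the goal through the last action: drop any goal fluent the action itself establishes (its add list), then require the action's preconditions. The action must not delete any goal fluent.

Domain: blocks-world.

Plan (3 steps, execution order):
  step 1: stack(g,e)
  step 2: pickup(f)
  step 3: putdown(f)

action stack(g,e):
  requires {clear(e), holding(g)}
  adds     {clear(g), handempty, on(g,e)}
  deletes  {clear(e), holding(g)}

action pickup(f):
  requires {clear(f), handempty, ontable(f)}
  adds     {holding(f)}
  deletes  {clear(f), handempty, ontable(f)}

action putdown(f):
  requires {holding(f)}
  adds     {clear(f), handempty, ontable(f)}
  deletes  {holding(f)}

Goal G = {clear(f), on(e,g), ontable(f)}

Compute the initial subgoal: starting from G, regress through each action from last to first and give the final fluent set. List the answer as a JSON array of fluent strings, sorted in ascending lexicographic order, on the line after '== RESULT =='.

Work backward from the goal:
  through step 3 (putdown(f)): drop {clear(f), ontable(f)}, keep {on(e,g)}, require {holding(f)}
    → {holding(f), on(e,g)}
  through step 2 (pickup(f)): drop {holding(f)}, keep {on(e,g)}, require {clear(f), handempty, ontable(f)}
    → {clear(f), handempty, on(e,g), ontable(f)}
  through step 1 (stack(g,e)): drop {handempty}, keep {clear(f), on(e,g), ontable(f)}, require {clear(e), holding(g)}
    → {clear(e), clear(f), holding(g), on(e,g), ontable(f)}

== RESULT ==
["clear(e)", "clear(f)", "holding(g)", "on(e,g)", "ontable(f)"]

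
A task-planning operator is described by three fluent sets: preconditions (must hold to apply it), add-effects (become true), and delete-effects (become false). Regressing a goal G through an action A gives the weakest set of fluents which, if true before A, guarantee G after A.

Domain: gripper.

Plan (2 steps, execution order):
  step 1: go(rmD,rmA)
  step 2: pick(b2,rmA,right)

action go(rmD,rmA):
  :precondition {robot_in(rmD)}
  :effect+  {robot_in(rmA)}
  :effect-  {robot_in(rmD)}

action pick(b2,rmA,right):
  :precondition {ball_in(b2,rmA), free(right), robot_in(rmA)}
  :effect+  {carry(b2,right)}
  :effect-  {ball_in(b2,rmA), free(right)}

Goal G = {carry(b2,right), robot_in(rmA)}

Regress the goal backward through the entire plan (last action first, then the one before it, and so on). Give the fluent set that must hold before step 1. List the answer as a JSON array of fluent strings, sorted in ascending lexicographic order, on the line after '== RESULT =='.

Work backward from the goal:
  through step 2 (pick(b2,rmA,right)): drop {carry(b2,right)}, keep {robot_in(rmA)}, require {ball_in(b2,rmA), free(right), robot_in(rmA)}
    → {ball_in(b2,rmA), free(right), robot_in(rmA)}
  through step 1 (go(rmD,rmA)): drop {robot_in(rmA)}, keep {ball_in(b2,rmA), free(right)}, require {robot_in(rmD)}
    → {ball_in(b2,rmA), free(right), robot_in(rmD)}

== RESULT ==
["ball_in(b2,rmA)", "free(right)", "robot_in(rmD)"]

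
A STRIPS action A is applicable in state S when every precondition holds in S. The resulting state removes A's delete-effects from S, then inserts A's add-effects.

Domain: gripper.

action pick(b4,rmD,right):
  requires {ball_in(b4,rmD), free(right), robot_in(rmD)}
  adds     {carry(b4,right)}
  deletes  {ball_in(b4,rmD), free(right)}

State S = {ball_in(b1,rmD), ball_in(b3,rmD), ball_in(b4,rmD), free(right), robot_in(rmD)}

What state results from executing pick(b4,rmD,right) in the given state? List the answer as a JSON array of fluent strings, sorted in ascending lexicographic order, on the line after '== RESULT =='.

Progress:
  pre ⊆ S: {ball_in(b4,rmD), free(right), robot_in(rmD)} ⊆ S  — applicable
  S \ del = {ball_in(b1,rmD), ball_in(b3,rmD), robot_in(rmD)}
  ∪ add   = {ball_in(b1,rmD), ball_in(b3,rmD), carry(b4,right), robot_in(rmD)}

== RESULT ==
["ball_in(b1,rmD)", "ball_in(b3,rmD)", "carry(b4,right)", "robot_in(rmD)"]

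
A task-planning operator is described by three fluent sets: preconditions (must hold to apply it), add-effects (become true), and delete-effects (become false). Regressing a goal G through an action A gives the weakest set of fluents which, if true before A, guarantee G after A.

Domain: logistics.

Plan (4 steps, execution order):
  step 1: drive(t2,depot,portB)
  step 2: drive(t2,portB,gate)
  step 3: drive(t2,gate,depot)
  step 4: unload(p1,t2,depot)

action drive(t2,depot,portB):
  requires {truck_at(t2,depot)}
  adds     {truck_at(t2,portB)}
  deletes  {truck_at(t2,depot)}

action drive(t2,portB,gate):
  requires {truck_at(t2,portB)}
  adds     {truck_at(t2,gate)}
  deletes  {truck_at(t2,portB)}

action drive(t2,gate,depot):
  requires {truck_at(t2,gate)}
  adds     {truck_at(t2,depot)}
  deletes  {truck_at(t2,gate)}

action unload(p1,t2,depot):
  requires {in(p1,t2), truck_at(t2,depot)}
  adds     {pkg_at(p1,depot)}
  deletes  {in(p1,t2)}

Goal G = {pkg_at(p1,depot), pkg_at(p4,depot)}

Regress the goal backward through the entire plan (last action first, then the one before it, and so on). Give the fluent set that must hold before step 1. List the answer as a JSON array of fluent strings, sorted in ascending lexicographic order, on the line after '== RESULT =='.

Regress step by step:
  through step 4 (unload(p1,t2,depot)): drop {pkg_at(p1,depot)}, keep {pkg_at(p4,depot)}, require {in(p1,t2), truck_at(t2,depot)}
    → {in(p1,t2), pkg_at(p4,depot), truck_at(t2,depot)}
  through step 3 (drive(t2,gate,depot)): drop {truck_at(t2,depot)}, keep {in(p1,t2), pkg_at(p4,depot)}, require {truck_at(t2,gate)}
    → {in(p1,t2), pkg_at(p4,depot), truck_at(t2,gate)}
  through step 2 (drive(t2,portB,gate)): drop {truck_at(t2,gate)}, keep {in(p1,t2), pkg_at(p4,depot)}, require {truck_at(t2,portB)}
    → {in(p1,t2), pkg_at(p4,depot), truck_at(t2,portB)}
  through step 1 (drive(t2,depot,portB)): drop {truck_at(t2,portB)}, keep {in(p1,t2), pkg_at(p4,depot)}, require {truck_at(t2,depot)}
    → {in(p1,t2), pkg_at(p4,depot), truck_at(t2,depot)}

== RESULT ==
["in(p1,t2)", "pkg_at(p4,depot)", "truck_at(t2,depot)"]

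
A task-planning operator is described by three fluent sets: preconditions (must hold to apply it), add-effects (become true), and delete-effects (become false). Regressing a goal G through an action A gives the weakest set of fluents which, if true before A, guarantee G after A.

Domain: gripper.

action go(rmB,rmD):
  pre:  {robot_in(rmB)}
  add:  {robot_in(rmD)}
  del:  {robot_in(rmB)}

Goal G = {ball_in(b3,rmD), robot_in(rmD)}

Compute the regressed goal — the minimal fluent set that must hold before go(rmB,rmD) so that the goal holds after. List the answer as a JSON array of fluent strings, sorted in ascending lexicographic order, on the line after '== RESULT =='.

Compute (G \ add) ∪ pre:
  G ∩ del = {}  (empty — regression defined)
  G \ add = {ball_in(b3,rmD), robot_in(rmD)} \ {robot_in(rmD)} = {ball_in(b3,rmD)}
  ∪ pre   = {ball_in(b3,rmD)} ∪ {robot_in(rmB)}
          = {ball_in(b3,rmD), robot_in(rmB)}

== RESULT ==
["ball_in(b3,rmD)", "robot_in(rmB)"]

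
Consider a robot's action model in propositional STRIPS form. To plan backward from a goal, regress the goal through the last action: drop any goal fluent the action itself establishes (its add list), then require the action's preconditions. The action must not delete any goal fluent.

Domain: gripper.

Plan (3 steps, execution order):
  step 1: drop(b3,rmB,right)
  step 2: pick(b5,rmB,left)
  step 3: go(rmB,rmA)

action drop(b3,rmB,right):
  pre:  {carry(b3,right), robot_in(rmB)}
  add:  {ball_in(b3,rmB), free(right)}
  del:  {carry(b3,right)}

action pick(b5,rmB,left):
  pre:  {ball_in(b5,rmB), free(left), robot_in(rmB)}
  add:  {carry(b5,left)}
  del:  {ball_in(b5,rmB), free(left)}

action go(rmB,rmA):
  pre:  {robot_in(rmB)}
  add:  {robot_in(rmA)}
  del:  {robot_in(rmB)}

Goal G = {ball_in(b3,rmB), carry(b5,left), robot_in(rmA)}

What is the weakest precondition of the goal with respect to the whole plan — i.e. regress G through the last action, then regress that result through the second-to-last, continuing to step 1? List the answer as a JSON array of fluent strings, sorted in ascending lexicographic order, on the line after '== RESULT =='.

Work backward from the goal:
  through step 3 (go(rmB,rmA)): drop {robot_in(rmA)}, keep {ball_in(b3,rmB), carry(b5,left)}, require {robot_in(rmB)}
    → {ball_in(b3,rmB), carry(b5,left), robot_in(rmB)}
  through step 2 (pick(b5,rmB,left)): drop {carry(b5,left)}, keep {ball_in(b3,rmB), robot_in(rmB)}, require {ball_in(b5,rmB), free(left), robot_in(rmB)}
    → {ball_in(b3,rmB), ball_in(b5,rmB), free(left), robot_in(rmB)}
  through step 1 (drop(b3,rmB,right)): drop {ball_in(b3,rmB)}, keep {ball_in(b5,rmB), free(left), robot_in(rmB)}, require {carry(b3,right), robot_in(rmB)}
    → {ball_in(b5,rmB), carry(b3,right), free(left), robot_in(rmB)}

== RESULT ==
["ball_in(b5,rmB)", "carry(b3,right)", "free(left)", "robot_in(rmB)"]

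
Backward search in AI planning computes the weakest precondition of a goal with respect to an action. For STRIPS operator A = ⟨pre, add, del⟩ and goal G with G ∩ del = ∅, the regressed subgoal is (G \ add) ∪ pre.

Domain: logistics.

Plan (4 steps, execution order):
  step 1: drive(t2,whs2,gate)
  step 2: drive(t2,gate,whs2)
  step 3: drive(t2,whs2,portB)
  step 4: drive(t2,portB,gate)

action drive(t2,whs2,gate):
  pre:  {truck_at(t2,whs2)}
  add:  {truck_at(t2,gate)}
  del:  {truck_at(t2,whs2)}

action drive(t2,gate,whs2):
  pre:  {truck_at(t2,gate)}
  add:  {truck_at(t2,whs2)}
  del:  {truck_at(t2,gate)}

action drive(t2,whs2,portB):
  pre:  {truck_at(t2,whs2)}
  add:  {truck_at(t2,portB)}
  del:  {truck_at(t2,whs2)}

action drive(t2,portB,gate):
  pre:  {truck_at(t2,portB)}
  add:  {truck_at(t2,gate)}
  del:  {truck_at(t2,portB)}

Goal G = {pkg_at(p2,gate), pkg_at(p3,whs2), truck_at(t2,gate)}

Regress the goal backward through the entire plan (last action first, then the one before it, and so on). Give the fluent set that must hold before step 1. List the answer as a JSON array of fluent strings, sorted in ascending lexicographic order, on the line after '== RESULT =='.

Regress step by step:
  through step 4 (drive(t2,portB,gate)): drop {truck_at(t2,gate)}, keep {pkg_at(p2,gate), pkg_at(p3,whs2)}, require {truck_at(t2,portB)}
    → {pkg_at(p2,gate), pkg_at(p3,whs2), truck_at(t2,portB)}
  through step 3 (drive(t2,whs2,portB)): drop {truck_at(t2,portB)}, keep {pkg_at(p2,gate), pkg_at(p3,whs2)}, require {truck_at(t2,whs2)}
    → {pkg_at(p2,gate), pkg_at(p3,whs2), truck_at(t2,whs2)}
  through step 2 (drive(t2,gate,whs2)): drop {truck_at(t2,whs2)}, keep {pkg_at(p2,gate), pkg_at(p3,whs2)}, require {truck_at(t2,gate)}
    → {pkg_at(p2,gate), pkg_at(p3,whs2), truck_at(t2,gate)}
  through step 1 (drive(t2,whs2,gate)): drop {truck_at(t2,gate)}, keep {pkg_at(p2,gate), pkg_at(p3,whs2)}, require {truck_at(t2,whs2)}
    → {pkg_at(p2,gate), pkg_at(p3,whs2), truck_at(t2,whs2)}

== RESULT ==
["pkg_at(p2,gate)", "pkg_at(p3,whs2)", "truck_at(t2,whs2)"]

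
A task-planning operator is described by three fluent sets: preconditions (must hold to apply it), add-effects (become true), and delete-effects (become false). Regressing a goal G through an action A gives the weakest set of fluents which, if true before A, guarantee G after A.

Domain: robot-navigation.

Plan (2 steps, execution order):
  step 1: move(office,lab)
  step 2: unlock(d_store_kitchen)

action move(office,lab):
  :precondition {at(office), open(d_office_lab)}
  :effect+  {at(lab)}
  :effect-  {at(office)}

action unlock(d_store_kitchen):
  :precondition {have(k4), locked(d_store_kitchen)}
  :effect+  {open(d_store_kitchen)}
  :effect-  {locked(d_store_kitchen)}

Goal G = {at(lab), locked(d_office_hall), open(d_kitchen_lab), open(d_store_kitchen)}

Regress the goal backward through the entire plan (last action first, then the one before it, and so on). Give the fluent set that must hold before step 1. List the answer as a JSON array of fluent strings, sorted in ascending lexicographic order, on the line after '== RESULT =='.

Work backward from the goal:
  through step 2 (unlock(d_store_kitchen)): drop {open(d_store_kitchen)}, keep {at(lab), locked(d_office_hall), open(d_kitchen_lab)}, require {have(k4), locked(d_store_kitchen)}
    → {at(lab), have(k4), locked(d_office_hall), locked(d_store_kitchen), open(d_kitchen_lab)}
  through step 1 (move(office,lab)): drop {at(lab)}, keep {have(k4), locked(d_office_hall), locked(d_store_kitchen), open(d_kitchen_lab)}, require {at(office), open(d_office_lab)}
    → {at(office), have(k4), locked(d_office_hall), locked(d_store_kitchen), open(d_kitchen_lab), open(d_office_lab)}

== RESULT ==
["at(office)", "have(k4)", "locked(d_office_hall)", "locked(d_store_kitchen)", "open(d_kitchen_lab)", "open(d_office_lab)"]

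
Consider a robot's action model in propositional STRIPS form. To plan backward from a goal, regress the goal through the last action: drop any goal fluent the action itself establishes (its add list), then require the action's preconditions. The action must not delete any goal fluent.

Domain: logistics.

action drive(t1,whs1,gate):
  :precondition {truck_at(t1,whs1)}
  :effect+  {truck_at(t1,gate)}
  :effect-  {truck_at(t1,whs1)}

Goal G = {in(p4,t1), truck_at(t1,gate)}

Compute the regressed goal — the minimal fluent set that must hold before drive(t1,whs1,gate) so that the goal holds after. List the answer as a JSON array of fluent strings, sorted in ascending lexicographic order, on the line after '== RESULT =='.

Compute (G \ add) ∪ pre:
  G ∩ del = {}  (empty — regression defined)
  G \ add = {in(p4,t1), truck_at(t1,gate)} \ {truck_at(t1,gate)} = {in(p4,t1)}
  ∪ pre   = {in(p4,t1)} ∪ {truck_at(t1,whs1)}
          = {in(p4,t1), truck_at(t1,whs1)}

== RESULT ==
["in(p4,t1)", "truck_at(t1,whs1)"]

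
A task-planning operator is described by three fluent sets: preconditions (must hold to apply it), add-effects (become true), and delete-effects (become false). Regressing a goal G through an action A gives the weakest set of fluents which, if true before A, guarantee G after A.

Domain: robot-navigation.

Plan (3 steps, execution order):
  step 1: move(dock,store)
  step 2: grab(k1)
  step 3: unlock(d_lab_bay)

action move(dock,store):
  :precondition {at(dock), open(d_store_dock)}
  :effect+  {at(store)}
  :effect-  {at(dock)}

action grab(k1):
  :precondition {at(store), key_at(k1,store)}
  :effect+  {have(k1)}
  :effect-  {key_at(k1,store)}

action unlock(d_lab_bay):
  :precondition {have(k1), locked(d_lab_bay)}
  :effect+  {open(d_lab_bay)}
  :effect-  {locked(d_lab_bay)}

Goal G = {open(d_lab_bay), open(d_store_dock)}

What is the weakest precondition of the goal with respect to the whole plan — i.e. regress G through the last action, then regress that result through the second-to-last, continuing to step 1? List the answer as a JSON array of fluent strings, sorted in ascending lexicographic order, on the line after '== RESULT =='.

Regress step by step:
  through step 3 (unlock(d_lab_bay)): drop {open(d_lab_bay)}, keep {open(d_store_dock)}, require {have(k1), locked(d_lab_bay)}
    → {have(k1), locked(d_lab_bay), open(d_store_dock)}
  through step 2 (grab(k1)): drop {have(k1)}, keep {locked(d_lab_bay), open(d_store_dock)}, require {at(store), key_at(k1,store)}
    → {at(store), key_at(k1,store), locked(d_lab_bay), open(d_store_dock)}
  through step 1 (move(dock,store)): drop {at(store)}, keep {key_at(k1,store), locked(d_lab_bay), open(d_store_dock)}, require {at(dock), open(d_store_dock)}
    → {at(dock), key_at(k1,store), locked(d_lab_bay), open(d_store_dock)}

== RESULT ==
["at(dock)", "key_at(k1,store)", "locked(d_lab_bay)", "open(d_store_dock)"]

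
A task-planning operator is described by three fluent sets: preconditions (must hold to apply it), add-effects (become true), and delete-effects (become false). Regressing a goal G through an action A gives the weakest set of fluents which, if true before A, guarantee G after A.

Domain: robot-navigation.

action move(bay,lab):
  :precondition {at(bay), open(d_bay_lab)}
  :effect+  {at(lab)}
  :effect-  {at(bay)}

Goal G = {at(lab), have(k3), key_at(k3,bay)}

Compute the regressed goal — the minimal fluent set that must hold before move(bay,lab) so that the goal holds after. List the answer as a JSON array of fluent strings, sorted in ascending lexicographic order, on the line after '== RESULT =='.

Compute (G \ add) ∪ pre:
  G ∩ del = {}  (empty — regression defined)
  G \ add = {at(lab), have(k3), key_at(k3,bay)} \ {at(lab)} = {have(k3), key_at(k3,bay)}
  ∪ pre   = {have(k3), key_at(k3,bay)} ∪ {at(bay), open(d_bay_lab)}
          = {at(bay), have(k3), key_at(k3,bay), open(d_bay_lab)}

== RESULT ==
["at(bay)", "have(k3)", "key_at(k3,bay)", "open(d_bay_lab)"]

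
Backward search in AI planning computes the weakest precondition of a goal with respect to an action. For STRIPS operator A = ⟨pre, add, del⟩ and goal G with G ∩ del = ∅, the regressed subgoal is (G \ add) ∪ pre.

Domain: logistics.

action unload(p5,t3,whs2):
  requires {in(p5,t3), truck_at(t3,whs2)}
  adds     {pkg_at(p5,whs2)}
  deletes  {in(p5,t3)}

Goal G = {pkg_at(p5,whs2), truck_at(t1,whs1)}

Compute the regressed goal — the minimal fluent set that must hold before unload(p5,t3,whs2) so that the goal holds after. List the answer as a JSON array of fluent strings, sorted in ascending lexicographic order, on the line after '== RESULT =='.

Compute (G \ add) ∪ pre:
  G ∩ del = {}  (empty — regression defined)
  G \ add = {pkg_at(p5,whs2), truck_at(t1,whs1)} \ {pkg_at(p5,whs2)} = {truck_at(t1,whs1)}
  ∪ pre   = {truck_at(t1,whs1)} ∪ {in(p5,t3), truck_at(t3,whs2)}
          = {in(p5,t3), truck_at(t1,whs1), truck_at(t3,whs2)}

== RESULT ==
["in(p5,t3)", "truck_at(t1,whs1)", "truck_at(t3,whs2)"]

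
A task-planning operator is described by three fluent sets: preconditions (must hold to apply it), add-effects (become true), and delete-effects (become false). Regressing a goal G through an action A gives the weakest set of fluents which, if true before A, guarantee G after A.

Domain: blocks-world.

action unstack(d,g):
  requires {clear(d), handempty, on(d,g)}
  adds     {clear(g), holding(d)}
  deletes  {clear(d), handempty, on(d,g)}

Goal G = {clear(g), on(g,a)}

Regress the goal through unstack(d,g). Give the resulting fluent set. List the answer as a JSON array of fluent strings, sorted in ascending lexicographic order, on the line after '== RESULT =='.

Regress:
  G ∩ del = {}  (empty — regression defined)
  G \ add = {clear(g), on(g,a)} \ {clear(g), holding(d)} = {on(g,a)}
  ∪ pre   = {on(g,a)} ∪ {clear(d), handempty, on(d,g)}
          = {clear(d), handempty, on(d,g), on(g,a)}

== RESULT ==
["clear(d)", "handempty", "on(d,g)", "on(g,a)"]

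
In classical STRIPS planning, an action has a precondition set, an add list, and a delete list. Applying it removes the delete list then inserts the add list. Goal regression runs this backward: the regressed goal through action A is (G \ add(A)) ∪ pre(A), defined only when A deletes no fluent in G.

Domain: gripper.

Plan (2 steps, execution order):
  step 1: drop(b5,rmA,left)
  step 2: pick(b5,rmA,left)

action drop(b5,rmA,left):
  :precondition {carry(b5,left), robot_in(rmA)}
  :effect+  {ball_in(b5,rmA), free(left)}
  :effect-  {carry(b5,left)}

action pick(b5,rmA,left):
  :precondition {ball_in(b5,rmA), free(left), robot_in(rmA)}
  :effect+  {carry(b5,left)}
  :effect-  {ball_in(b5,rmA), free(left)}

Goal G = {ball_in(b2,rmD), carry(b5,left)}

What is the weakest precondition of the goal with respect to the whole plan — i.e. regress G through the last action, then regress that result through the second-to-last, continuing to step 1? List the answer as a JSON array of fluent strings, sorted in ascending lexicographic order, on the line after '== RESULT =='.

Work backward from the goal:
  through step 2 (pick(b5,rmA,left)): drop {carry(b5,left)}, keep {ball_in(b2,rmD)}, require {ball_in(b5,rmA), free(left), robot_in(rmA)}
    → {ball_in(b2,rmD), ball_in(b5,rmA), free(left), robot_in(rmA)}
  through step 1 (drop(b5,rmA,left)): drop {ball_in(b5,rmA), free(left)}, keep {ball_in(b2,rmD), robot_in(rmA)}, require {carry(b5,left), robot_in(rmA)}
    → {ball_in(b2,rmD), carry(b5,left), robot_in(rmA)}

== RESULT ==
["ball_in(b2,rmD)", "carry(b5,left)", "robot_in(rmA)"]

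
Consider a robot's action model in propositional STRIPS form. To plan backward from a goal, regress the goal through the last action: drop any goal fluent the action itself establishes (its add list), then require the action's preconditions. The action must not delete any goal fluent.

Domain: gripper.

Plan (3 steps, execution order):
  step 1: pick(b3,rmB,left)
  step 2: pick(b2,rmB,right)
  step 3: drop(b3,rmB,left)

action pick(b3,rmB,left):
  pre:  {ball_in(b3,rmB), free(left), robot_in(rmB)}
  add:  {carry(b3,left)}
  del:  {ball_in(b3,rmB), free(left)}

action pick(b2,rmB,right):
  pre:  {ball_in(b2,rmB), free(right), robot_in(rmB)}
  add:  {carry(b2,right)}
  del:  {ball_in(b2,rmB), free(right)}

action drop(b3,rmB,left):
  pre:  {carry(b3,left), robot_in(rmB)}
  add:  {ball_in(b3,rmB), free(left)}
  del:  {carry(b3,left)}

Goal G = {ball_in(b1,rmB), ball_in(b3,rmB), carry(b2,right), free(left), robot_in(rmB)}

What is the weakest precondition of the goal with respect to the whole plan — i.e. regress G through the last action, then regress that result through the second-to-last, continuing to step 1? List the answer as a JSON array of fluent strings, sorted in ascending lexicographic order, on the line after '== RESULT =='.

Regress step by step:
  through step 3 (drop(b3,rmB,left)): drop {ball_in(b3,rmB), free(left)}, keep {ball_in(b1,rmB), carry(b2,right), robot_in(rmB)}, require {carry(b3,left), robot_in(rmB)}
    → {ball_in(b1,rmB), carry(b2,right), carry(b3,left), robot_in(rmB)}
  through step 2 (pick(b2,rmB,right)): drop {carry(b2,right)}, keep {ball_in(b1,rmB), carry(b3,left), robot_in(rmB)}, require {ball_in(b2,rmB), free(right), robot_in(rmB)}
    → {ball_in(b1,rmB), ball_in(b2,rmB), carry(b3,left), free(right), robot_in(rmB)}
  through step 1 (pick(b3,rmB,left)): drop {carry(b3,left)}, keep {ball_in(b1,rmB), ball_in(b2,rmB), free(right), robot_in(rmB)}, require {ball_in(b3,rmB), free(left), robot_in(rmB)}
    → {ball_in(b1,rmB), ball_in(b2,rmB), ball_in(b3,rmB), free(left), free(right), robot_in(rmB)}

== RESULT ==
["ball_in(b1,rmB)", "ball_in(b2,rmB)", "ball_in(b3,rmB)", "free(left)", "free(right)", "robot_in(rmB)"]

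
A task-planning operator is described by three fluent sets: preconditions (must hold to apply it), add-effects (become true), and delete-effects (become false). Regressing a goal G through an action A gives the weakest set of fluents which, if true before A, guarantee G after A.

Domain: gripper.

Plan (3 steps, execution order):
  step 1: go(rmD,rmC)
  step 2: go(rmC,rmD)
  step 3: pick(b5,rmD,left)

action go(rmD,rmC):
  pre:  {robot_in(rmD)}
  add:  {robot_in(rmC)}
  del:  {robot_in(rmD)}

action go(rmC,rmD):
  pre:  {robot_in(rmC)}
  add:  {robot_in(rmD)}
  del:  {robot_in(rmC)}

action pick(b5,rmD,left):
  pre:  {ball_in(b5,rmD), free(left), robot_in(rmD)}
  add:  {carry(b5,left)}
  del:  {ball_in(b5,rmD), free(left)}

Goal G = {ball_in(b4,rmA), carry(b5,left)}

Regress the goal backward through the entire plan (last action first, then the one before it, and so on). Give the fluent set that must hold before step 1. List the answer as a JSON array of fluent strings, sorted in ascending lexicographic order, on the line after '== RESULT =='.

Work backward from the goal:
  through step 3 (pick(b5,rmD,left)): drop {carry(b5,left)}, keep {ball_in(b4,rmA)}, require {ball_in(b5,rmD), free(left), robot_in(rmD)}
    → {ball_in(b4,rmA), ball_in(b5,rmD), free(left), robot_in(rmD)}
  through step 2 (go(rmC,rmD)): drop {robot_in(rmD)}, keep {ball_in(b4,rmA), ball_in(b5,rmD), free(left)}, require {robot_in(rmC)}
    → {ball_in(b4,rmA), ball_in(b5,rmD), free(left), robot_in(rmC)}
  through step 1 (go(rmD,rmC)): drop {robot_in(rmC)}, keep {ball_in(b4,rmA), ball_in(b5,rmD), free(left)}, require {robot_in(rmD)}
    → {ball_in(b4,rmA), ball_in(b5,rmD), free(left), robot_in(rmD)}

== RESULT ==
["ball_in(b4,rmA)", "ball_in(b5,rmD)", "free(left)", "robot_in(rmD)"]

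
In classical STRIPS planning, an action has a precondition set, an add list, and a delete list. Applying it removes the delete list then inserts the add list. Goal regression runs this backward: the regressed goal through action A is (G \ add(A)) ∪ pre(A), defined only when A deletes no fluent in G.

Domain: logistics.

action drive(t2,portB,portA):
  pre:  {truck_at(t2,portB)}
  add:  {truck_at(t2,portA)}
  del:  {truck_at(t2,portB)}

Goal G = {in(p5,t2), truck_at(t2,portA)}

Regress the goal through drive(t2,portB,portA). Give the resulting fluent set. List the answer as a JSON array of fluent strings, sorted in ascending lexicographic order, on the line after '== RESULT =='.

Compute (G \ add) ∪ pre:
  G ∩ del = {}  (empty — regression defined)
  G \ add = {in(p5,t2), truck_at(t2,portA)} \ {truck_at(t2,portA)} = {in(p5,t2)}
  ∪ pre   = {in(p5,t2)} ∪ {truck_at(t2,portB)}
          = {in(p5,t2), truck_at(t2,portB)}

== RESULT ==
["in(p5,t2)", "truck_at(t2,portB)"]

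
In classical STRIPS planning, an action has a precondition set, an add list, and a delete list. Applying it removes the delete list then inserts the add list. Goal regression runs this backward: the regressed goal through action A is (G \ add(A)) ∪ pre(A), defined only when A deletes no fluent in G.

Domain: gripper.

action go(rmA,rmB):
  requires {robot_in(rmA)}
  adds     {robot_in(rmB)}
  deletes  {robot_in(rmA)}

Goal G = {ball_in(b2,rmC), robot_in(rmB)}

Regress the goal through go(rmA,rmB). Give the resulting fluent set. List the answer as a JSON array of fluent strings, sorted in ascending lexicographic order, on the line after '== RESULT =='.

Compute (G \ add) ∪ pre:
  G ∩ del = {}  (empty — regression defined)
  G \ add = {ball_in(b2,rmC), robot_in(rmB)} \ {robot_in(rmB)} = {ball_in(b2,rmC)}
  ∪ pre   = {ball_in(b2,rmC)} ∪ {robot_in(rmA)}
          = {ball_in(b2,rmC), robot_in(rmA)}

== RESULT ==
["ball_in(b2,rmC)", "robot_in(rmA)"]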